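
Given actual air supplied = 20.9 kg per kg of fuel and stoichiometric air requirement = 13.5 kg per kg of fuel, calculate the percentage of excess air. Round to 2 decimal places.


Excess air = actual - stoichiometric = 20.9 - 13.5 = 7.40 kg/kg fuel
Excess air % = (excess / stoich) * 100 = (7.40 / 13.5) * 100 = 54.81%


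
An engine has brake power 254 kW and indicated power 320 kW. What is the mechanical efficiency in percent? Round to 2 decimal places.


eta_mech = (BP / IP) * 100
Ratio = 254 / 320 = 0.7938
eta_mech = 0.7938 * 100 = 79.38%


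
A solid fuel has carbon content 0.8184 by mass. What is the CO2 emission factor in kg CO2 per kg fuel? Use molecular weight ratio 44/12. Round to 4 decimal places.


EF = C_frac * (M_CO2 / M_C)
EF = 0.8184 * (44/12)
EF = 0.8184 * 3.666667 = 3.0008 kg_CO2/kg_fuel


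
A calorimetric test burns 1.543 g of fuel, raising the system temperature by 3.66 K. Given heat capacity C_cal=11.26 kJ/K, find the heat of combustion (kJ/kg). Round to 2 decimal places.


Hc = C_cal * delta_T / m_fuel
Q_released = 11.26 * 3.66 = 41.2116 kJ
m_fuel = 1.543 g = 1.543/1000 kg = 0.001543 kg
Hc = 41.2116 / 0.001543 = 26708.75 kJ/kg


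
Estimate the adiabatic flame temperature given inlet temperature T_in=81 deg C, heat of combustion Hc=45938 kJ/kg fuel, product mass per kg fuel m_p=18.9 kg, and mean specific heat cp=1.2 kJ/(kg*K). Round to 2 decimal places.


T_ad = T_in + Hc / (m_p * cp)
Denominator = 18.9 * 1.2 = 22.6800
Temperature rise = 45938 / 22.6800 = 2025.49 K
T_ad = 81 + 2025.49 = 2106.49 deg C


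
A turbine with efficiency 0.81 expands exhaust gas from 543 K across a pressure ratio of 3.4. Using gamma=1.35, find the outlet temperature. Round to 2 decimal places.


T_out = T_in * (1 - eta * (1 - PR^(-(gamma-1)/gamma)))
Exponent = -(1.35-1)/1.35 = -0.25925926
PR^exp = 3.4^(-0.25925926) = 0.72813041
Factor = 1 - 0.81*(1 - 0.72813041) = 0.77978563
T_out = 543 * 0.77978563 = 423.42 K


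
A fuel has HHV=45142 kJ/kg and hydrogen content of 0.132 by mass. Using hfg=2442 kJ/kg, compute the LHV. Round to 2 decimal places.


LHV = HHV - hfg * 9 * H
Water correction = 2442 * 9 * 0.132 = 2901.096 kJ/kg
LHV = 45142 - 2901.096 = 42240.90 kJ/kg


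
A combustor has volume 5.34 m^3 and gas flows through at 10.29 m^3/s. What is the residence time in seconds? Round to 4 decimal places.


tau = V / Q_flow
tau = 5.34 / 10.29 = 0.5190 s


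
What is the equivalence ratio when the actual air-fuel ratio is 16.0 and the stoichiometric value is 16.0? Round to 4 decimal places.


phi = AFR_stoich / AFR_actual
phi = 16.0 / 16.0 = 1.0000


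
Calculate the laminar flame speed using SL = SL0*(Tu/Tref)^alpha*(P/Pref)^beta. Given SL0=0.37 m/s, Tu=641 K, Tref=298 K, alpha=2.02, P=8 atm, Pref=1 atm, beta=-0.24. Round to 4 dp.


SL = SL0 * (Tu/Tref)^alpha * (P/Pref)^beta
T ratio = 641/298 = 2.15100671
(T ratio)^alpha = 2.15100671^2.02 = 4.698253
(P/Pref)^beta = 8^(-0.24) = 0.607097
SL = 0.37 * 4.698253 * 0.607097 = 1.0553 m/s


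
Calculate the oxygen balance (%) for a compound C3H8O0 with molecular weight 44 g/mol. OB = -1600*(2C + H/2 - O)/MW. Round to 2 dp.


OB = -1600 * (2C + H/2 - O) / MW
Inner = 2*3 + 8/2 - 0 = 10.00
OB = -1600 * 10.00 / 44 = -363.64%


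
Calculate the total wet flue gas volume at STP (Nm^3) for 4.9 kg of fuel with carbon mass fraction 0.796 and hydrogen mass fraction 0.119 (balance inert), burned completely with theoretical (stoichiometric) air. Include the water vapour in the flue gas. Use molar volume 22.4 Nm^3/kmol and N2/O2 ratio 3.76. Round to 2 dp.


Per kg fuel: CO2 = (C/12 kmol)*22.4 = (0.796/12)*22.4 = 1.48587 Nm^3
Per kg fuel: H2O = (H/2 kmol)*22.4 = (0.119/2)*22.4 = 1.33280 Nm^3
O2 needed per kg fuel = C/12 + H/4 = 0.796/12 + 0.119/4 = 0.09608333 kmol
Per kg fuel: N2 = O2*3.76*22.4 = 0.09608333*3.76*22.4 = 8.09252 Nm^3
Total per kg = 1.48587 + 1.33280 + 8.09252 = 10.91119 Nm^3
Total = 10.91119 * 4.9 = 53.46 Nm^3


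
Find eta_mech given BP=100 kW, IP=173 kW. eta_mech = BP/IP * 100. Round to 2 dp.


eta_mech = (BP / IP) * 100
Ratio = 100 / 173 = 0.5780
eta_mech = 0.5780 * 100 = 57.80%


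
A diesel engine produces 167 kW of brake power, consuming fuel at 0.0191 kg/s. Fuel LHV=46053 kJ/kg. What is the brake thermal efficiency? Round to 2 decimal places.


eta_BTE = (BP / (mf * LHV)) * 100
Denominator = 0.0191 * 46053 = 879.6123 kW
eta_BTE = (167 / 879.6123) * 100 = 18.99%


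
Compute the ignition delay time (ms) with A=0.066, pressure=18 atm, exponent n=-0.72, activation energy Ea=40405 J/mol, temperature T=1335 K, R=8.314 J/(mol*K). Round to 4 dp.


tau = A * P^n * exp(Ea/(R*T))
P^n = 18^(-0.72) = 0.12479690
Ea/(R*T) = 40405/(8.314*1335) = 3.640356
exp(Ea/(R*T)) = 38.105390
tau = 0.066 * 0.12479690 * 38.105390 = 0.3139 ms


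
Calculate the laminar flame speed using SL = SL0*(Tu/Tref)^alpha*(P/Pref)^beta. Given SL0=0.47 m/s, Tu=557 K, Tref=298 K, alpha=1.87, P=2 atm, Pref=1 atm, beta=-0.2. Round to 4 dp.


SL = SL0 * (Tu/Tref)^alpha * (P/Pref)^beta
T ratio = 557/298 = 1.86912752
(T ratio)^alpha = 1.86912752^1.87 = 3.220808
(P/Pref)^beta = 2^(-0.2) = 0.870551
SL = 0.47 * 3.220808 * 0.870551 = 1.3178 m/s


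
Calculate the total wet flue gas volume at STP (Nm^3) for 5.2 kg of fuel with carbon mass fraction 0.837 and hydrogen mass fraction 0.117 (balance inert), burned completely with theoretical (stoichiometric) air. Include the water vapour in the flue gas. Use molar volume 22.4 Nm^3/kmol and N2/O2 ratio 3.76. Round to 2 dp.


Per kg fuel: CO2 = (C/12 kmol)*22.4 = (0.837/12)*22.4 = 1.56240 Nm^3
Per kg fuel: H2O = (H/2 kmol)*22.4 = (0.117/2)*22.4 = 1.31040 Nm^3
O2 needed per kg fuel = C/12 + H/4 = 0.837/12 + 0.117/4 = 0.09900000 kmol
Per kg fuel: N2 = O2*3.76*22.4 = 0.09900000*3.76*22.4 = 8.33818 Nm^3
Total per kg = 1.56240 + 1.31040 + 8.33818 = 11.21098 Nm^3
Total = 11.21098 * 5.2 = 58.30 Nm^3


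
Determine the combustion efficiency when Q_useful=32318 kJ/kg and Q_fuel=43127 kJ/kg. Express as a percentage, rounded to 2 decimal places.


Efficiency = (Q_useful / Q_fuel) * 100
Efficiency = (32318 / 43127) * 100
Efficiency = 0.7494 * 100 = 74.94%


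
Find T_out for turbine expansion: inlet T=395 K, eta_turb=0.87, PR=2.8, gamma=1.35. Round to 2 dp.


T_out = T_in * (1 - eta * (1 - PR^(-(gamma-1)/gamma)))
Exponent = -(1.35-1)/1.35 = -0.25925926
PR^exp = 2.8^(-0.25925926) = 0.76572026
Factor = 1 - 0.87*(1 - 0.76572026) = 0.79617663
T_out = 395 * 0.79617663 = 314.49 K


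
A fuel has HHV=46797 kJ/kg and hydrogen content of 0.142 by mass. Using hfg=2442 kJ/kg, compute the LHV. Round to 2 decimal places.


LHV = HHV - hfg * 9 * H
Water correction = 2442 * 9 * 0.142 = 3120.876 kJ/kg
LHV = 46797 - 3120.876 = 43676.12 kJ/kg


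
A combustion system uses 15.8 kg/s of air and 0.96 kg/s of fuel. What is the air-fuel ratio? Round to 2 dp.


AFR = m_air / m_fuel
AFR = 15.8 / 0.96 = 16.46


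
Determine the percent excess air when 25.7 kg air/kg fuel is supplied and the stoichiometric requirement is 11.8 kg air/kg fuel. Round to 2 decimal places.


Excess air = actual - stoichiometric = 25.7 - 11.8 = 13.90 kg/kg fuel
Excess air % = (excess / stoich) * 100 = (13.90 / 11.8) * 100 = 117.80%


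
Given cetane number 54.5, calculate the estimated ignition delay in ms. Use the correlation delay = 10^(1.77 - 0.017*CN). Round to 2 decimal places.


delay = 10^(1.77 - 0.017*CN)
Exponent = 1.77 - 0.017*54.5 = 0.8435
delay = 10^0.8435 = 6.97 ms


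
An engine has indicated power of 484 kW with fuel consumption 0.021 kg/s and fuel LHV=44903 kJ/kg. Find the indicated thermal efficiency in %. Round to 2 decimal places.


eta_ith = (IP / (mf * LHV)) * 100
Denominator = 0.021 * 44903 = 942.9630 kW
eta_ith = (484 / 942.9630) * 100 = 51.33%


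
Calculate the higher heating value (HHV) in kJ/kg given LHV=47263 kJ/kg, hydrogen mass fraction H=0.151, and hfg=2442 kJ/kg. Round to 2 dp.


HHV = LHV + hfg * 9 * H
Water addition = 2442 * 9 * 0.151 = 3318.678 kJ/kg
HHV = 47263 + 3318.678 = 50581.68 kJ/kg


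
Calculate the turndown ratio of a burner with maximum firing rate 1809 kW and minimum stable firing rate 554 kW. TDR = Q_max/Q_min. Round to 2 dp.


TDR = Q_max / Q_min
TDR = 1809 / 554 = 3.27


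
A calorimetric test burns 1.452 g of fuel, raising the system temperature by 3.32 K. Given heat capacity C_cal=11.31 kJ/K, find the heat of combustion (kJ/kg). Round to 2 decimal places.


Hc = C_cal * delta_T / m_fuel
Q_released = 11.31 * 3.32 = 37.5492 kJ
m_fuel = 1.452 g = 1.452/1000 kg = 0.001452 kg
Hc = 37.5492 / 0.001452 = 25860.33 kJ/kg


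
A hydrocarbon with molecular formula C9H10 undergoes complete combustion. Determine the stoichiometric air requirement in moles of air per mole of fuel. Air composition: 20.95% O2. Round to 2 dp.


Balanced combustion: C9H10 + 11.5 O2 -> 9 CO2 + 5 H2O
O2 needed = C + H/4 = 9 + 10/4 = 11.50 moles
Air moles = O2 / 0.2095 = 11.50 / 0.2095 = 54.89 moles air


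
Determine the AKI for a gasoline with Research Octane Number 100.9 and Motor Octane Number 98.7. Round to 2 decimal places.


AKI = (RON + MON) / 2
AKI = (100.9 + 98.7) / 2
AKI = 199.6 / 2 = 99.80


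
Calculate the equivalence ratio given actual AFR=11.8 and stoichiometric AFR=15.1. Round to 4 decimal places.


phi = AFR_stoich / AFR_actual
phi = 15.1 / 11.8 = 1.2797


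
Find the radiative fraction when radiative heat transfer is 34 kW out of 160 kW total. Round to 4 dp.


f_rad = Q_rad / Q_total
f_rad = 34 / 160 = 0.2125


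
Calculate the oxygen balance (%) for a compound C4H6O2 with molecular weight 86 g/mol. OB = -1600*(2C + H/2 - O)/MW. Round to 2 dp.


OB = -1600 * (2C + H/2 - O) / MW
Inner = 2*4 + 6/2 - 2 = 9.00
OB = -1600 * 9.00 / 86 = -167.44%


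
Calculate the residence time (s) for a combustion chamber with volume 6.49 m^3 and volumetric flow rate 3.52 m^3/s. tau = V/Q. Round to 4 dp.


tau = V / Q_flow
tau = 6.49 / 3.52 = 1.8438 s


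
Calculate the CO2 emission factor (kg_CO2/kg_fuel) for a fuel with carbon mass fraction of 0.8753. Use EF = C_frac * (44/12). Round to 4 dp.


EF = C_frac * (M_CO2 / M_C)
EF = 0.8753 * (44/12)
EF = 0.8753 * 3.666667 = 3.2094 kg_CO2/kg_fuel


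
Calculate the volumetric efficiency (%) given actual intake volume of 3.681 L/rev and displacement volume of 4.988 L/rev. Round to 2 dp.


eta_v = (V_actual / V_disp) * 100
Ratio = 3.681 / 4.988 = 0.7380
eta_v = 0.7380 * 100 = 73.80%


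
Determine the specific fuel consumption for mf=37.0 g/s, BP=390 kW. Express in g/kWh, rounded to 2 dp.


SFC = (mf / BP) * 3600
Rate = 37.0 / 390 = 0.094872 g/(s*kW)
SFC = 0.094872 * 3600 = 341.54 g/kWh


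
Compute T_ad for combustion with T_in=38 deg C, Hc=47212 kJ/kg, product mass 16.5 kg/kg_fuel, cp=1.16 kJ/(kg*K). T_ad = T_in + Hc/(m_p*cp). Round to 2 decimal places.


T_ad = T_in + Hc / (m_p * cp)
Denominator = 16.5 * 1.16 = 19.1400
Temperature rise = 47212 / 19.1400 = 2466.67 K
T_ad = 38 + 2466.67 = 2504.67 deg C


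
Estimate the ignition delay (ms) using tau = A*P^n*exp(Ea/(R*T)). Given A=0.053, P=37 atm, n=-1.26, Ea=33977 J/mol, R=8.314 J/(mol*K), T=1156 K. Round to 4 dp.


tau = A * P^n * exp(Ea/(R*T))
P^n = 37^(-1.26) = 0.01056978
Ea/(R*T) = 33977/(8.314*1156) = 3.535226
exp(Ea/(R*T)) = 34.302764
tau = 0.053 * 0.01056978 * 34.302764 = 0.0192 ms


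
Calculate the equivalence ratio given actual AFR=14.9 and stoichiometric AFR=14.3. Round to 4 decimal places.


phi = AFR_stoich / AFR_actual
phi = 14.3 / 14.9 = 0.9597


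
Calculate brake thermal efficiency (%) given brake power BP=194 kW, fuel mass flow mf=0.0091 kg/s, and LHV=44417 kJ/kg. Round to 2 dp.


eta_BTE = (BP / (mf * LHV)) * 100
Denominator = 0.0091 * 44417 = 404.1947 kW
eta_BTE = (194 / 404.1947) * 100 = 48.00%


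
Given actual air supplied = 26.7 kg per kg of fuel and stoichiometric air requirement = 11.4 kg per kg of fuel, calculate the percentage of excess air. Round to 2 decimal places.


Excess air = actual - stoichiometric = 26.7 - 11.4 = 15.30 kg/kg fuel
Excess air % = (excess / stoich) * 100 = (15.30 / 11.4) * 100 = 134.21%


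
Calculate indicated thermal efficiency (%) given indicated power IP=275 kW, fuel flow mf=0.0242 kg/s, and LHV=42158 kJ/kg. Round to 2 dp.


eta_ith = (IP / (mf * LHV)) * 100
Denominator = 0.0242 * 42158 = 1020.2236 kW
eta_ith = (275 / 1020.2236) * 100 = 26.95%


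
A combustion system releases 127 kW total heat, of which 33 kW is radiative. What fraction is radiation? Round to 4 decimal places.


f_rad = Q_rad / Q_total
f_rad = 33 / 127 = 0.2598


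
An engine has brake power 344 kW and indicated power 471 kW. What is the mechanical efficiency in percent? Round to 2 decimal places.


eta_mech = (BP / IP) * 100
Ratio = 344 / 471 = 0.7304
eta_mech = 0.7304 * 100 = 73.04%


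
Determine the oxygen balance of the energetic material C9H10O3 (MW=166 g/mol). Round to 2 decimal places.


OB = -1600 * (2C + H/2 - O) / MW
Inner = 2*9 + 10/2 - 3 = 20.00
OB = -1600 * 20.00 / 166 = -192.77%


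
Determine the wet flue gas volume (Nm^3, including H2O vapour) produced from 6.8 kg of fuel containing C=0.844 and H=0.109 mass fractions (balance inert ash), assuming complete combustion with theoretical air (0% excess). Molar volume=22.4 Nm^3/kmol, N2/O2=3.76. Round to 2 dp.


Per kg fuel: CO2 = (C/12 kmol)*22.4 = (0.844/12)*22.4 = 1.57547 Nm^3
Per kg fuel: H2O = (H/2 kmol)*22.4 = (0.109/2)*22.4 = 1.22080 Nm^3
O2 needed per kg fuel = C/12 + H/4 = 0.844/12 + 0.109/4 = 0.09758333 kmol
Per kg fuel: N2 = O2*3.76*22.4 = 0.09758333*3.76*22.4 = 8.21886 Nm^3
Total per kg = 1.57547 + 1.22080 + 8.21886 = 11.01513 Nm^3
Total = 11.01513 * 6.8 = 74.90 Nm^3


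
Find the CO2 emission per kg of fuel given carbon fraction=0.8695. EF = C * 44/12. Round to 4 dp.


EF = C_frac * (M_CO2 / M_C)
EF = 0.8695 * (44/12)
EF = 0.8695 * 3.666667 = 3.1882 kg_CO2/kg_fuel


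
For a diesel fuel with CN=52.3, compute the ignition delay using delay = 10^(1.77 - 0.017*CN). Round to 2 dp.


delay = 10^(1.77 - 0.017*CN)
Exponent = 1.77 - 0.017*52.3 = 0.8809
delay = 10^0.8809 = 7.60 ms


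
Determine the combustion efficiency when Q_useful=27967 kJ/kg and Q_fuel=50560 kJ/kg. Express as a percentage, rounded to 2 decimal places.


Efficiency = (Q_useful / Q_fuel) * 100
Efficiency = (27967 / 50560) * 100
Efficiency = 0.5531 * 100 = 55.31%


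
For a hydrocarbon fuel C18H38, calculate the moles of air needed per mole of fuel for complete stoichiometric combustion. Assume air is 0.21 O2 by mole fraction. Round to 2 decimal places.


Balanced combustion: C18H38 + 27.5 O2 -> 18 CO2 + 19 H2O
O2 needed = C + H/4 = 18 + 38/4 = 27.50 moles
Air moles = O2 / 0.21 = 27.50 / 0.21 = 130.95 moles air


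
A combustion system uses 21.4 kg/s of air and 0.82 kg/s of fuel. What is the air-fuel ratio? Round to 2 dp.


AFR = m_air / m_fuel
AFR = 21.4 / 0.82 = 26.10


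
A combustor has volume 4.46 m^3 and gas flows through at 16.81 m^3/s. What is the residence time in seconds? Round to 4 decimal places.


tau = V / Q_flow
tau = 4.46 / 16.81 = 0.2653 s


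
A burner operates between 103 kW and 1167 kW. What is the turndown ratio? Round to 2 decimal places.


TDR = Q_max / Q_min
TDR = 1167 / 103 = 11.33


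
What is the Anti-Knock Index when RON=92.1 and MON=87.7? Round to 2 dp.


AKI = (RON + MON) / 2
AKI = (92.1 + 87.7) / 2
AKI = 179.8 / 2 = 89.90


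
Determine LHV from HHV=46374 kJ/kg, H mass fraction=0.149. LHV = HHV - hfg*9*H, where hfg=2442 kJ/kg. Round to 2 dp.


LHV = HHV - hfg * 9 * H
Water correction = 2442 * 9 * 0.149 = 3274.722 kJ/kg
LHV = 46374 - 3274.722 = 43099.28 kJ/kg


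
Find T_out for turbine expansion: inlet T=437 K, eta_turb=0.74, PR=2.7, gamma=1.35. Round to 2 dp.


T_out = T_in * (1 - eta * (1 - PR^(-(gamma-1)/gamma)))
Exponent = -(1.35-1)/1.35 = -0.25925926
PR^exp = 2.7^(-0.25925926) = 0.77297411
Factor = 1 - 0.74*(1 - 0.77297411) = 0.83200084
T_out = 437 * 0.83200084 = 363.58 K


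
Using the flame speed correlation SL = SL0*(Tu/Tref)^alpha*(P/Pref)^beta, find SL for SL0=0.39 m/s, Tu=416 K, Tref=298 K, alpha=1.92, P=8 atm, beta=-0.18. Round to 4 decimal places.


SL = SL0 * (Tu/Tref)^alpha * (P/Pref)^beta
T ratio = 416/298 = 1.39597315
(T ratio)^alpha = 1.39597315^1.92 = 1.897422
(P/Pref)^beta = 8^(-0.18) = 0.687771
SL = 0.39 * 1.897422 * 0.687771 = 0.5089 m/s


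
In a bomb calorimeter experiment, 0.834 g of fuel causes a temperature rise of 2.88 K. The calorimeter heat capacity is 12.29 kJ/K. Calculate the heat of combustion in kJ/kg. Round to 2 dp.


Hc = C_cal * delta_T / m_fuel
Q_released = 12.29 * 2.88 = 35.3952 kJ
m_fuel = 0.834 g = 0.834/1000 kg = 0.000834 kg
Hc = 35.3952 / 0.000834 = 42440.29 kJ/kg


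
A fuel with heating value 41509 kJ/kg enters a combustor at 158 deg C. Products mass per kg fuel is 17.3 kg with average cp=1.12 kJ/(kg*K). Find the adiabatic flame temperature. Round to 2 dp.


T_ad = T_in + Hc / (m_p * cp)
Denominator = 17.3 * 1.12 = 19.3760
Temperature rise = 41509 / 19.3760 = 2142.29 K
T_ad = 158 + 2142.29 = 2300.29 deg C


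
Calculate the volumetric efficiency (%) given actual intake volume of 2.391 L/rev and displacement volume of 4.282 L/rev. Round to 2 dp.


eta_v = (V_actual / V_disp) * 100
Ratio = 2.391 / 4.282 = 0.5584
eta_v = 0.5584 * 100 = 55.84%


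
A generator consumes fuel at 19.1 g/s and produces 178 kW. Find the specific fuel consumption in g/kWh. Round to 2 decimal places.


SFC = (mf / BP) * 3600
Rate = 19.1 / 178 = 0.107303 g/(s*kW)
SFC = 0.107303 * 3600 = 386.29 g/kWh


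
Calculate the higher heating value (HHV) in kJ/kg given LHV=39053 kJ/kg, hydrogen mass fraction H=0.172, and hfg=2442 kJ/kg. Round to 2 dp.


HHV = LHV + hfg * 9 * H
Water addition = 2442 * 9 * 0.172 = 3780.216 kJ/kg
HHV = 39053 + 3780.216 = 42833.22 kJ/kg


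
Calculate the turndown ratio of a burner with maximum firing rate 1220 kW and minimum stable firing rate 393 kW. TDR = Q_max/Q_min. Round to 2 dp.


TDR = Q_max / Q_min
TDR = 1220 / 393 = 3.10


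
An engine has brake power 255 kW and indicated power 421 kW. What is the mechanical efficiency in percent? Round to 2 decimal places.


eta_mech = (BP / IP) * 100
Ratio = 255 / 421 = 0.6057
eta_mech = 0.6057 * 100 = 60.57%


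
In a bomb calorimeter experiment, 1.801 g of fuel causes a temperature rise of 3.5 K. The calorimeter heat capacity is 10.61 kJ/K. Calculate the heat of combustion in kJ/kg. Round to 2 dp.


Hc = C_cal * delta_T / m_fuel
Q_released = 10.61 * 3.5 = 37.1350 kJ
m_fuel = 1.801 g = 1.801/1000 kg = 0.001801 kg
Hc = 37.1350 / 0.001801 = 20619.10 kJ/kg


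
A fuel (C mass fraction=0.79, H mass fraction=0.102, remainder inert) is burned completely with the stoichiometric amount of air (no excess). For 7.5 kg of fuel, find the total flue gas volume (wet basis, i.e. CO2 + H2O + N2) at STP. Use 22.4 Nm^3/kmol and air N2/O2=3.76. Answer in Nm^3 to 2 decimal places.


Per kg fuel: CO2 = (C/12 kmol)*22.4 = (0.79/12)*22.4 = 1.47467 Nm^3
Per kg fuel: H2O = (H/2 kmol)*22.4 = (0.102/2)*22.4 = 1.14240 Nm^3
O2 needed per kg fuel = C/12 + H/4 = 0.79/12 + 0.102/4 = 0.09133333 kmol
Per kg fuel: N2 = O2*3.76*22.4 = 0.09133333*3.76*22.4 = 7.69246 Nm^3
Total per kg = 1.47467 + 1.14240 + 7.69246 = 10.30953 Nm^3
Total = 10.30953 * 7.5 = 77.32 Nm^3


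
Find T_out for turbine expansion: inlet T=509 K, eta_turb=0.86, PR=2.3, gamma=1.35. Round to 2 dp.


T_out = T_in * (1 - eta * (1 - PR^(-(gamma-1)/gamma)))
Exponent = -(1.35-1)/1.35 = -0.25925926
PR^exp = 2.3^(-0.25925926) = 0.80578413
Factor = 1 - 0.86*(1 - 0.80578413) = 0.83297435
T_out = 509 * 0.83297435 = 423.98 K


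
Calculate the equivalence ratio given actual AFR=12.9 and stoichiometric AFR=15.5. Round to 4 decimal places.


phi = AFR_stoich / AFR_actual
phi = 15.5 / 12.9 = 1.2016


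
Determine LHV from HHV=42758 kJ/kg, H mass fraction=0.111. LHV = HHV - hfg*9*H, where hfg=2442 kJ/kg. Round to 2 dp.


LHV = HHV - hfg * 9 * H
Water correction = 2442 * 9 * 0.111 = 2439.558 kJ/kg
LHV = 42758 - 2439.558 = 40318.44 kJ/kg


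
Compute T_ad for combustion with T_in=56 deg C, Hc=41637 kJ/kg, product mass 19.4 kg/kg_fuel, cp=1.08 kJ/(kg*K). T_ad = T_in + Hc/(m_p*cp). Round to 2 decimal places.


T_ad = T_in + Hc / (m_p * cp)
Denominator = 19.4 * 1.08 = 20.9520
Temperature rise = 41637 / 20.9520 = 1987.26 K
T_ad = 56 + 1987.26 = 2043.26 deg C


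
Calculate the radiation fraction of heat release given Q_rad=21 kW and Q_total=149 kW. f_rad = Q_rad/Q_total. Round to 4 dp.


f_rad = Q_rad / Q_total
f_rad = 21 / 149 = 0.1409


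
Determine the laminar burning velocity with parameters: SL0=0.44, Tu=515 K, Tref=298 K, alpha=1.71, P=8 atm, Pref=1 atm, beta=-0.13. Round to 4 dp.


SL = SL0 * (Tu/Tref)^alpha * (P/Pref)^beta
T ratio = 515/298 = 1.72818792
(T ratio)^alpha = 1.72818792^1.71 = 2.548476
(P/Pref)^beta = 8^(-0.13) = 0.763130
SL = 0.44 * 2.548476 * 0.763130 = 0.8557 m/s


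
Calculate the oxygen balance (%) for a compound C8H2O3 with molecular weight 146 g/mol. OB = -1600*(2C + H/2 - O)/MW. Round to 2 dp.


OB = -1600 * (2C + H/2 - O) / MW
Inner = 2*8 + 2/2 - 3 = 14.00
OB = -1600 * 14.00 / 146 = -153.42%


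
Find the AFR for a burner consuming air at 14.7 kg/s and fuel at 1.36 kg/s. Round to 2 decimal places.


AFR = m_air / m_fuel
AFR = 14.7 / 1.36 = 10.81


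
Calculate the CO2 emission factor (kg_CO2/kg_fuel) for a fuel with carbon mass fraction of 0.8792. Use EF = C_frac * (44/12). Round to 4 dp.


EF = C_frac * (M_CO2 / M_C)
EF = 0.8792 * (44/12)
EF = 0.8792 * 3.666667 = 3.2237 kg_CO2/kg_fuel


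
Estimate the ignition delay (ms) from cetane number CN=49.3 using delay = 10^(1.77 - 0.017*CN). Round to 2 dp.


delay = 10^(1.77 - 0.017*CN)
Exponent = 1.77 - 0.017*49.3 = 0.9319
delay = 10^0.9319 = 8.55 ms


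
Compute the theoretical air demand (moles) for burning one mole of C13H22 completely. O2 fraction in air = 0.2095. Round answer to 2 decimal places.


Balanced combustion: C13H22 + 18.5 O2 -> 13 CO2 + 11 H2O
O2 needed = C + H/4 = 13 + 22/4 = 18.50 moles
Air moles = O2 / 0.2095 = 18.50 / 0.2095 = 88.31 moles air


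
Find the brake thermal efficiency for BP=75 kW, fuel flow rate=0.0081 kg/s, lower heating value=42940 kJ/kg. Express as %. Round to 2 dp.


eta_BTE = (BP / (mf * LHV)) * 100
Denominator = 0.0081 * 42940 = 347.8140 kW
eta_BTE = (75 / 347.8140) * 100 = 21.56%


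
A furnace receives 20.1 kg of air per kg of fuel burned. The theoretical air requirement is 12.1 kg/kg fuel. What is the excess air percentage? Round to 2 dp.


Excess air = actual - stoichiometric = 20.1 - 12.1 = 8.00 kg/kg fuel
Excess air % = (excess / stoich) * 100 = (8.00 / 12.1) * 100 = 66.12%


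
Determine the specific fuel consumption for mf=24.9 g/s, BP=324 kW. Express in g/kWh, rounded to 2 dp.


SFC = (mf / BP) * 3600
Rate = 24.9 / 324 = 0.076852 g/(s*kW)
SFC = 0.076852 * 3600 = 276.67 g/kWh


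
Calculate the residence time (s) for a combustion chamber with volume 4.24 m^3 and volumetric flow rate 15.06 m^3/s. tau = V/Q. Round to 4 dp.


tau = V / Q_flow
tau = 4.24 / 15.06 = 0.2815 s


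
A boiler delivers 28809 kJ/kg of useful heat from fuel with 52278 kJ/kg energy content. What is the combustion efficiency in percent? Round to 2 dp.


Efficiency = (Q_useful / Q_fuel) * 100
Efficiency = (28809 / 52278) * 100
Efficiency = 0.5511 * 100 = 55.11%


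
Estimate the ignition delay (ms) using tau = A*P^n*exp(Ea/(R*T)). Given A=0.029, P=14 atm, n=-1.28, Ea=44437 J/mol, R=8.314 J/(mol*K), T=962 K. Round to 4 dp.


tau = A * P^n * exp(Ea/(R*T))
P^n = 14^(-1.28) = 0.03411584
Ea/(R*T) = 44437/(8.314*962) = 5.555967
exp(Ea/(R*T)) = 258.777020
tau = 0.029 * 0.03411584 * 258.777020 = 0.2560 ms


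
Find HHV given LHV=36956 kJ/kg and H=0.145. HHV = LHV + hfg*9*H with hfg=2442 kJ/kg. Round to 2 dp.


HHV = LHV + hfg * 9 * H
Water addition = 2442 * 9 * 0.145 = 3186.810 kJ/kg
HHV = 36956 + 3186.810 = 40142.81 kJ/kg


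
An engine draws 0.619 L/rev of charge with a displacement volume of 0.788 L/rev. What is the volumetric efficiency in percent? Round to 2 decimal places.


eta_v = (V_actual / V_disp) * 100
Ratio = 0.619 / 0.788 = 0.7855
eta_v = 0.7855 * 100 = 78.55%


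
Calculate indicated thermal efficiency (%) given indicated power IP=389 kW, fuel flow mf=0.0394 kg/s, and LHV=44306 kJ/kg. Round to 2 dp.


eta_ith = (IP / (mf * LHV)) * 100
Denominator = 0.0394 * 44306 = 1745.6564 kW
eta_ith = (389 / 1745.6564) * 100 = 22.28%


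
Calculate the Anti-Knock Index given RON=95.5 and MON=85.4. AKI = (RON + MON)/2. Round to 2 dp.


AKI = (RON + MON) / 2
AKI = (95.5 + 85.4) / 2
AKI = 180.9 / 2 = 90.45


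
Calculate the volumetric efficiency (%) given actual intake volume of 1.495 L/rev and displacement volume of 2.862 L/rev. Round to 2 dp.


eta_v = (V_actual / V_disp) * 100
Ratio = 1.495 / 2.862 = 0.5224
eta_v = 0.5224 * 100 = 52.24%


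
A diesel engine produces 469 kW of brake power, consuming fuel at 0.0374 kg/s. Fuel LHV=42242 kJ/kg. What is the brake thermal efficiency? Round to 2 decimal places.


eta_BTE = (BP / (mf * LHV)) * 100
Denominator = 0.0374 * 42242 = 1579.8508 kW
eta_BTE = (469 / 1579.8508) * 100 = 29.69%


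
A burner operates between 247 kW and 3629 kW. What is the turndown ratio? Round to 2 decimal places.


TDR = Q_max / Q_min
TDR = 3629 / 247 = 14.69


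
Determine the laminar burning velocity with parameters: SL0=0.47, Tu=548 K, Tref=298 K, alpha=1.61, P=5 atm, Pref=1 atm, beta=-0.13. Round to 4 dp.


SL = SL0 * (Tu/Tref)^alpha * (P/Pref)^beta
T ratio = 548/298 = 1.83892617
(T ratio)^alpha = 1.83892617^1.61 = 2.666543
(P/Pref)^beta = 5^(-0.13) = 0.811211
SL = 0.47 * 2.666543 * 0.811211 = 1.0167 m/s


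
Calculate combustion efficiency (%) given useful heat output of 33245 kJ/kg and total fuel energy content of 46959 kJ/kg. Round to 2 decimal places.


Efficiency = (Q_useful / Q_fuel) * 100
Efficiency = (33245 / 46959) * 100
Efficiency = 0.7080 * 100 = 70.80%


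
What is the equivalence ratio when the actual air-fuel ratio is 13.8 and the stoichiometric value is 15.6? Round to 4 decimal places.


phi = AFR_stoich / AFR_actual
phi = 15.6 / 13.8 = 1.1304


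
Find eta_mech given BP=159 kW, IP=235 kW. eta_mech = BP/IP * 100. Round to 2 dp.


eta_mech = (BP / IP) * 100
Ratio = 159 / 235 = 0.6766
eta_mech = 0.6766 * 100 = 67.66%


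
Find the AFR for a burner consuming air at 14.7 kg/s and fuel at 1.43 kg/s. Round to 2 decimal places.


AFR = m_air / m_fuel
AFR = 14.7 / 1.43 = 10.28


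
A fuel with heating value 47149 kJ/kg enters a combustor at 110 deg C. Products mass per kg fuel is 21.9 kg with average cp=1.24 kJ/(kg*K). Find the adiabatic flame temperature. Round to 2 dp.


T_ad = T_in + Hc / (m_p * cp)
Denominator = 21.9 * 1.24 = 27.1560
Temperature rise = 47149 / 27.1560 = 1736.23 K
T_ad = 110 + 1736.23 = 1846.23 deg C


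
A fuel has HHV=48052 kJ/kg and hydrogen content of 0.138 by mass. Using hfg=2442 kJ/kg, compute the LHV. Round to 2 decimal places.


LHV = HHV - hfg * 9 * H
Water correction = 2442 * 9 * 0.138 = 3032.964 kJ/kg
LHV = 48052 - 3032.964 = 45019.04 kJ/kg


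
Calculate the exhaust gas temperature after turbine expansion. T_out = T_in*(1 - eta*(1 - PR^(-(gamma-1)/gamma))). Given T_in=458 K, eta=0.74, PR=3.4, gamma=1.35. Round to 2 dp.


T_out = T_in * (1 - eta * (1 - PR^(-(gamma-1)/gamma)))
Exponent = -(1.35-1)/1.35 = -0.25925926
PR^exp = 3.4^(-0.25925926) = 0.72813041
Factor = 1 - 0.74*(1 - 0.72813041) = 0.79881650
T_out = 458 * 0.79881650 = 365.86 K


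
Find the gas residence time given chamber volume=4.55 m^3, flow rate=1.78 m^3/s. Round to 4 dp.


tau = V / Q_flow
tau = 4.55 / 1.78 = 2.5562 s


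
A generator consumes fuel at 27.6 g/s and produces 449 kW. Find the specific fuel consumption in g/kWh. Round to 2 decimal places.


SFC = (mf / BP) * 3600
Rate = 27.6 / 449 = 0.061470 g/(s*kW)
SFC = 0.061470 * 3600 = 221.29 g/kWh


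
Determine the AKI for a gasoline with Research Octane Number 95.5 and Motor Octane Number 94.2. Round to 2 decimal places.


AKI = (RON + MON) / 2
AKI = (95.5 + 94.2) / 2
AKI = 189.7 / 2 = 94.85


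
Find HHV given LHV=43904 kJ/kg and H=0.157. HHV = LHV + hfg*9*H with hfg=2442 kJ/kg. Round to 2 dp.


HHV = LHV + hfg * 9 * H
Water addition = 2442 * 9 * 0.157 = 3450.546 kJ/kg
HHV = 43904 + 3450.546 = 47354.55 kJ/kg


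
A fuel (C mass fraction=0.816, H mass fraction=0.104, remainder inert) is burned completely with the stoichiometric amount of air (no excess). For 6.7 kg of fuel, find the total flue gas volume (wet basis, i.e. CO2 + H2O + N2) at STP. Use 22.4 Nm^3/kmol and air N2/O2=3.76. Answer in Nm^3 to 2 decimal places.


Per kg fuel: CO2 = (C/12 kmol)*22.4 = (0.816/12)*22.4 = 1.52320 Nm^3
Per kg fuel: H2O = (H/2 kmol)*22.4 = (0.104/2)*22.4 = 1.16480 Nm^3
O2 needed per kg fuel = C/12 + H/4 = 0.816/12 + 0.104/4 = 0.09400000 kmol
Per kg fuel: N2 = O2*3.76*22.4 = 0.09400000*3.76*22.4 = 7.91706 Nm^3
Total per kg = 1.52320 + 1.16480 + 7.91706 = 10.60506 Nm^3
Total = 10.60506 * 6.7 = 71.05 Nm^3


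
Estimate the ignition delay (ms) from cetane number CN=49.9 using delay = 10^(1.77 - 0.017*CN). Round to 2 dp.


delay = 10^(1.77 - 0.017*CN)
Exponent = 1.77 - 0.017*49.9 = 0.9217
delay = 10^0.9217 = 8.35 ms


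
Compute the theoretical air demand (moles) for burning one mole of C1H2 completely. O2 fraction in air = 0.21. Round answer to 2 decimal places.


Balanced combustion: C1H2 + 1.5 O2 -> 1 CO2 + 1 H2O
O2 needed = C + H/4 = 1 + 2/4 = 1.50 moles
Air moles = O2 / 0.21 = 1.50 / 0.21 = 7.14 moles air


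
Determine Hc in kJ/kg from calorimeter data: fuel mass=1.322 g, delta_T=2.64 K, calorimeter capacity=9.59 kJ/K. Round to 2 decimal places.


Hc = C_cal * delta_T / m_fuel
Q_released = 9.59 * 2.64 = 25.3176 kJ
m_fuel = 1.322 g = 1.322/1000 kg = 0.001322 kg
Hc = 25.3176 / 0.001322 = 19150.98 kJ/kg


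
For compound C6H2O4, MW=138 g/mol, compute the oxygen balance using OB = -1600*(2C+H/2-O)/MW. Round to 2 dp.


OB = -1600 * (2C + H/2 - O) / MW
Inner = 2*6 + 2/2 - 4 = 9.00
OB = -1600 * 9.00 / 138 = -104.35%


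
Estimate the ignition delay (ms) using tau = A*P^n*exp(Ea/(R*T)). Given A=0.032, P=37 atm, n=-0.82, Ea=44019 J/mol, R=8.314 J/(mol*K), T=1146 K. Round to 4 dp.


tau = A * P^n * exp(Ea/(R*T))
P^n = 37^(-0.82) = 0.05176957
Ea/(R*T) = 44019/(8.314*1146) = 4.620038
exp(Ea/(R*T)) = 101.497875
tau = 0.032 * 0.05176957 * 101.497875 = 0.1681 ms


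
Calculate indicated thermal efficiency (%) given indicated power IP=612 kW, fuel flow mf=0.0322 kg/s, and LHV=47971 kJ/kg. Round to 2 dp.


eta_ith = (IP / (mf * LHV)) * 100
Denominator = 0.0322 * 47971 = 1544.6662 kW
eta_ith = (612 / 1544.6662) * 100 = 39.62%


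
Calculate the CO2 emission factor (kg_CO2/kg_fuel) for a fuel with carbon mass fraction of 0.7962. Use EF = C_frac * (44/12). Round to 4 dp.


EF = C_frac * (M_CO2 / M_C)
EF = 0.7962 * (44/12)
EF = 0.7962 * 3.666667 = 2.9194 kg_CO2/kg_fuel


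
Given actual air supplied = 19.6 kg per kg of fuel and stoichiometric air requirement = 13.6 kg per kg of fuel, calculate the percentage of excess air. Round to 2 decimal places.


Excess air = actual - stoichiometric = 19.6 - 13.6 = 6.00 kg/kg fuel
Excess air % = (excess / stoich) * 100 = (6.00 / 13.6) * 100 = 44.12%


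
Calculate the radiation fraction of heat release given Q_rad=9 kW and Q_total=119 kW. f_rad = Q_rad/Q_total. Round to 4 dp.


f_rad = Q_rad / Q_total
f_rad = 9 / 119 = 0.0756


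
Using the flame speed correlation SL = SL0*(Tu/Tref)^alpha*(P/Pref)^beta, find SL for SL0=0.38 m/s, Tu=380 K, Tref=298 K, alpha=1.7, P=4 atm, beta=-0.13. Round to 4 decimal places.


SL = SL0 * (Tu/Tref)^alpha * (P/Pref)^beta
T ratio = 380/298 = 1.27516779
(T ratio)^alpha = 1.27516779^1.7 = 1.511696
(P/Pref)^beta = 4^(-0.13) = 0.835088
SL = 0.38 * 1.511696 * 0.835088 = 0.4797 m/s


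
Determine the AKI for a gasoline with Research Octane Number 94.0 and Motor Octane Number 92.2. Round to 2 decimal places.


AKI = (RON + MON) / 2
AKI = (94.0 + 92.2) / 2
AKI = 186.2 / 2 = 93.10


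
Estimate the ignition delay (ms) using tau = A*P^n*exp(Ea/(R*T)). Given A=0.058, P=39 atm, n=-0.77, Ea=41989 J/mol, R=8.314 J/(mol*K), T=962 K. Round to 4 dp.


tau = A * P^n * exp(Ea/(R*T))
P^n = 39^(-0.77) = 0.05954979
Ea/(R*T) = 41989/(8.314*962) = 5.249893
exp(Ea/(R*T)) = 190.545850
tau = 0.058 * 0.05954979 * 190.545850 = 0.6581 ms


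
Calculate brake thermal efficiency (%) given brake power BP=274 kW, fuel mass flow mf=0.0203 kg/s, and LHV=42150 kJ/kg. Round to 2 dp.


eta_BTE = (BP / (mf * LHV)) * 100
Denominator = 0.0203 * 42150 = 855.6450 kW
eta_BTE = (274 / 855.6450) * 100 = 32.02%


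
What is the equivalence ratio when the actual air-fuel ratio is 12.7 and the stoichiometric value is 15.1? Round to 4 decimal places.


phi = AFR_stoich / AFR_actual
phi = 15.1 / 12.7 = 1.1890


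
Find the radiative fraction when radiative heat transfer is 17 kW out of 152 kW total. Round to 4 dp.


f_rad = Q_rad / Q_total
f_rad = 17 / 152 = 0.1118


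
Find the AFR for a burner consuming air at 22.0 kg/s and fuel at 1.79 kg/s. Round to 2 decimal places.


AFR = m_air / m_fuel
AFR = 22.0 / 1.79 = 12.29


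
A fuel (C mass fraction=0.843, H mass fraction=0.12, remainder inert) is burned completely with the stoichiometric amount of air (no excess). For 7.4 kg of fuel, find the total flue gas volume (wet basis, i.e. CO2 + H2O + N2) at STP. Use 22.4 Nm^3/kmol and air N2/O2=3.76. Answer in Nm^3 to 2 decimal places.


Per kg fuel: CO2 = (C/12 kmol)*22.4 = (0.843/12)*22.4 = 1.57360 Nm^3
Per kg fuel: H2O = (H/2 kmol)*22.4 = (0.12/2)*22.4 = 1.34400 Nm^3
O2 needed per kg fuel = C/12 + H/4 = 0.843/12 + 0.12/4 = 0.10025000 kmol
Per kg fuel: N2 = O2*3.76*22.4 = 0.10025000*3.76*22.4 = 8.44346 Nm^3
Total per kg = 1.57360 + 1.34400 + 8.44346 = 11.36106 Nm^3
Total = 11.36106 * 7.4 = 84.07 Nm^3


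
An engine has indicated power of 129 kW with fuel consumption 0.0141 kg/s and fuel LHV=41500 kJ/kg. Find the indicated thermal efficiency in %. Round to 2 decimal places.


eta_ith = (IP / (mf * LHV)) * 100
Denominator = 0.0141 * 41500 = 585.1500 kW
eta_ith = (129 / 585.1500) * 100 = 22.05%


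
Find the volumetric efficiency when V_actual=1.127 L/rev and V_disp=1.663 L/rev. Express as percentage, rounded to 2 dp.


eta_v = (V_actual / V_disp) * 100
Ratio = 1.127 / 1.663 = 0.6777
eta_v = 0.6777 * 100 = 67.77%


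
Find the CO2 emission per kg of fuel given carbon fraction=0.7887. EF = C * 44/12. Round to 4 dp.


EF = C_frac * (M_CO2 / M_C)
EF = 0.7887 * (44/12)
EF = 0.7887 * 3.666667 = 2.8919 kg_CO2/kg_fuel


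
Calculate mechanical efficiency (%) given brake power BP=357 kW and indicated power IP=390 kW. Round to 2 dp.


eta_mech = (BP / IP) * 100
Ratio = 357 / 390 = 0.9154
eta_mech = 0.9154 * 100 = 91.54%


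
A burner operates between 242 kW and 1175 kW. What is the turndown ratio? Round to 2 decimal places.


TDR = Q_max / Q_min
TDR = 1175 / 242 = 4.86


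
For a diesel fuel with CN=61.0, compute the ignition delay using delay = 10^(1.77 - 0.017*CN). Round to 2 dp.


delay = 10^(1.77 - 0.017*CN)
Exponent = 1.77 - 0.017*61.0 = 0.7330
delay = 10^0.7330 = 5.41 ms


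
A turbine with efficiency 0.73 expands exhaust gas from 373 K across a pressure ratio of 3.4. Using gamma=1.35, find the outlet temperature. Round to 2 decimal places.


T_out = T_in * (1 - eta * (1 - PR^(-(gamma-1)/gamma)))
Exponent = -(1.35-1)/1.35 = -0.25925926
PR^exp = 3.4^(-0.25925926) = 0.72813041
Factor = 1 - 0.73*(1 - 0.72813041) = 0.80153520
T_out = 373 * 0.80153520 = 298.97 K


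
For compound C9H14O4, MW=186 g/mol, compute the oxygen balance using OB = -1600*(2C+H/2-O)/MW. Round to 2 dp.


OB = -1600 * (2C + H/2 - O) / MW
Inner = 2*9 + 14/2 - 4 = 21.00
OB = -1600 * 21.00 / 186 = -180.65%


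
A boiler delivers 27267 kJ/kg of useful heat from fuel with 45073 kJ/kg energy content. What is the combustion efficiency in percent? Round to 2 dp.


Efficiency = (Q_useful / Q_fuel) * 100
Efficiency = (27267 / 45073) * 100
Efficiency = 0.6050 * 100 = 60.50%


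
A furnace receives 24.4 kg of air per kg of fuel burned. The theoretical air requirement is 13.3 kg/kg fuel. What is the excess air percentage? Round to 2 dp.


Excess air = actual - stoichiometric = 24.4 - 13.3 = 11.10 kg/kg fuel
Excess air % = (excess / stoich) * 100 = (11.10 / 13.3) * 100 = 83.46%


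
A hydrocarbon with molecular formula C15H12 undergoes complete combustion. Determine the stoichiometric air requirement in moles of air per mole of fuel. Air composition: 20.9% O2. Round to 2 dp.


Balanced combustion: C15H12 + 18 O2 -> 15 CO2 + 6 H2O
O2 needed = C + H/4 = 15 + 12/4 = 18.00 moles
Air moles = O2 / 0.209 = 18.00 / 0.209 = 86.12 moles air


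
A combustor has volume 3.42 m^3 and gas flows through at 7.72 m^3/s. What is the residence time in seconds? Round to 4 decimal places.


tau = V / Q_flow
tau = 3.42 / 7.72 = 0.4430 s


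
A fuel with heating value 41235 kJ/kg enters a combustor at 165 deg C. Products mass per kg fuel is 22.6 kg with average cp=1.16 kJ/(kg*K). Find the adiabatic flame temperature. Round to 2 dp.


T_ad = T_in + Hc / (m_p * cp)
Denominator = 22.6 * 1.16 = 26.2160
Temperature rise = 41235 / 26.2160 = 1572.89 K
T_ad = 165 + 1572.89 = 1737.89 deg C


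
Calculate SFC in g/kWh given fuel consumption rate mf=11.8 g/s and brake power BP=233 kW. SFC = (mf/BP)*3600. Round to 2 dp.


SFC = (mf / BP) * 3600
Rate = 11.8 / 233 = 0.050644 g/(s*kW)
SFC = 0.050644 * 3600 = 182.32 g/kWh


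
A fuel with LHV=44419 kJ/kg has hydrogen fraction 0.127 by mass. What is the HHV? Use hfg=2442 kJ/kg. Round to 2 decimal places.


HHV = LHV + hfg * 9 * H
Water addition = 2442 * 9 * 0.127 = 2791.206 kJ/kg
HHV = 44419 + 2791.206 = 47210.21 kJ/kg


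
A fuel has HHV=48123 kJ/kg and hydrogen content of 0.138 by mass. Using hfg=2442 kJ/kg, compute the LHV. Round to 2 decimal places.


LHV = HHV - hfg * 9 * H
Water correction = 2442 * 9 * 0.138 = 3032.964 kJ/kg
LHV = 48123 - 3032.964 = 45090.04 kJ/kg


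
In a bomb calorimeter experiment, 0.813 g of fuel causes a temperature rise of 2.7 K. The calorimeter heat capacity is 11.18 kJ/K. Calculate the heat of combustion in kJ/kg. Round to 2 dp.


Hc = C_cal * delta_T / m_fuel
Q_released = 11.18 * 2.7 = 30.1860 kJ
m_fuel = 0.813 g = 0.813/1000 kg = 0.000813 kg
Hc = 30.1860 / 0.000813 = 37129.15 kJ/kg


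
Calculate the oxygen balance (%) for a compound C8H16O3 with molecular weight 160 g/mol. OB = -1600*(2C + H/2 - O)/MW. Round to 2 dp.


OB = -1600 * (2C + H/2 - O) / MW
Inner = 2*8 + 16/2 - 3 = 21.00
OB = -1600 * 21.00 / 160 = -210.00%


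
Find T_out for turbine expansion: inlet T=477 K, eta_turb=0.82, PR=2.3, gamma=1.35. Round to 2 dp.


T_out = T_in * (1 - eta * (1 - PR^(-(gamma-1)/gamma)))
Exponent = -(1.35-1)/1.35 = -0.25925926
PR^exp = 2.3^(-0.25925926) = 0.80578413
Factor = 1 - 0.82*(1 - 0.80578413) = 0.84074299
T_out = 477 * 0.84074299 = 401.03 K


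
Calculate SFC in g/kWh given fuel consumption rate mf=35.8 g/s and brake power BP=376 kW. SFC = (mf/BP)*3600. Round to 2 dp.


SFC = (mf / BP) * 3600
Rate = 35.8 / 376 = 0.095213 g/(s*kW)
SFC = 0.095213 * 3600 = 342.77 g/kWh


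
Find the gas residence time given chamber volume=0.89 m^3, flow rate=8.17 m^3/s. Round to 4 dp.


tau = V / Q_flow
tau = 0.89 / 8.17 = 0.1089 s


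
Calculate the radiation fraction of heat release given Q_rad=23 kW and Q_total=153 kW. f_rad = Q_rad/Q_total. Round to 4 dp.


f_rad = Q_rad / Q_total
f_rad = 23 / 153 = 0.1503


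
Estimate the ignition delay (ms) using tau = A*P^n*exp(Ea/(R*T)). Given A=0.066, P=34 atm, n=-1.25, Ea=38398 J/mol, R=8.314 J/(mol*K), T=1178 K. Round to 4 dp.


tau = A * P^n * exp(Ea/(R*T))
P^n = 34^(-1.25) = 0.01218011
Ea/(R*T) = 38398/(8.314*1178) = 3.920607
exp(Ea/(R*T)) = 50.431039
tau = 0.066 * 0.01218011 * 50.431039 = 0.0405 ms
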